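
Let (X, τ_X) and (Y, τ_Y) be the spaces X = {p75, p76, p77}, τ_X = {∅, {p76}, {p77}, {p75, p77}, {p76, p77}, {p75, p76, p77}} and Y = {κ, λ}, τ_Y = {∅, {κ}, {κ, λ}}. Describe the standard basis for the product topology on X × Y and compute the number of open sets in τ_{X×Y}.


Basis B = {∅ × ∅, {p76} × {κ}, {p77} × {κ}, {p75, p77} × {κ}, {p76} × {κ, λ}, {p76, p77} × {κ}, {p77} × {κ, λ}, {p75, p76, p77} × {κ}, {p75, p77} × {κ, λ}, {p76, p77} × {κ, λ}, {p75, p76, p77} × {κ, λ}}; |τ_{X×Y}| = 18.

Enumerate products U × V with U ∈ τ_X, V ∈ τ_Y (deduplicated):
  ∅ × ∅ = {} (∅)
  {p76} × {κ} = {(p76,κ)}
  {p77} × {κ} = {(p77,κ)}
  {p75, p77} × {κ} = {(p75,κ), (p77,κ)}
  {p76} × {κ, λ} = {(p76,κ), (p76,λ)}
  {p76, p77} × {κ} = {(p76,κ), (p77,κ)}
  {p77} × {κ, λ} = {(p77,κ), (p77,λ)}
  {p75, p76, p77} × {κ} = {(p75,κ), (p76,κ), (p77,κ)}
  {p75, p77} × {κ, λ} = {(p75,κ), (p75,λ), (p77,κ), (p77,λ)}
  {p76, p77} × {κ, λ} = {(p76,κ), (p76,λ), (p77,κ), (p77,λ)}
  {p75, p76, p77} × {κ, λ} = {(p75,κ), (p75,λ), (p76,κ), (p76,λ), (p77,κ), (p77,λ)}
These 11 distinct sets form the basis B.
Close under arbitrary unions to get τ_{X×Y}; counting gives |τ_{X×Y}| = 18.


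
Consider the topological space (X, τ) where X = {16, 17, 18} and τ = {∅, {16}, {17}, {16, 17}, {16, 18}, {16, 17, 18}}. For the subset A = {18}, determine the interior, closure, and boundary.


int(A) = ∅, cl(A) = {18}, ∂A = {18}.

Closed sets in (X, τ) are complements of opens:
  closed(X, τ) = {∅, {17}, {18}, {16, 18}, {17, 18}, {16, 17, 18}}.
int(A) = ⋃ {U ∈ τ : U ⊆ A}. Opens contained in A: ∅.
Taking the union of these: int(A) = ∅.
cl(A) = ⋂ {C closed : A ⊆ C}. Closed sets containing A: {18}, {16, 18}, {17, 18}, {16, 17, 18}.
Intersecting these: cl(A) = {18}.
∂A = cl(A) ∖ int(A) = {18} ∖ ∅ = {18}.


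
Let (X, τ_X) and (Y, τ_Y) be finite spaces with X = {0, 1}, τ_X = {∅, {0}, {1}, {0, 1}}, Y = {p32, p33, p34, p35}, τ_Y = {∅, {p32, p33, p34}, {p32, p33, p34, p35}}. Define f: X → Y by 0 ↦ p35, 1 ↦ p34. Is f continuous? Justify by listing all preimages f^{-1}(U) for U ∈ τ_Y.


f IS continuous.

Compute f^{-1}(U) for each U ∈ τ_Y:
  U = ∅: f^{-1}(U) = ∅ ∈ τ_X ✓.
  U = {p32, p33, p34}: f^{-1}(U) = {1} ∈ τ_X ✓.
  U = {p32, p33, p34, p35}: f^{-1}(U) = {0, 1} ∈ τ_X ✓.
Every preimage lies in τ_X, so f IS continuous.


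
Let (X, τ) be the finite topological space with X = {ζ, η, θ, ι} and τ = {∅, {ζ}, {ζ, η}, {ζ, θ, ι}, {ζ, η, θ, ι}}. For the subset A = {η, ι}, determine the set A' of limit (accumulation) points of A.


A' = {θ}

For each x ∈ X, list the open sets U ∈ τ with x ∈ U, then check whether U ∩ (A ∖ {x}) ≠ ∅ for every such U.
  x = ζ: open {ζ} ∋ x has {ζ} ∩ (A ∖ {ζ}) = ∅, so x is NOT a limit point.
  x = η: open {ζ, η} ∋ x has {ζ, η} ∩ (A ∖ {η}) = ∅, so x is NOT a limit point.
  x = θ: opens ∋ x are {ζ, θ, ι}, {ζ, η, θ, ι}; each meets A ∖ {θ}, so x IS a limit point.
  x = ι: open {ζ, θ, ι} ∋ x has {ζ, θ, ι} ∩ (A ∖ {ι}) = ∅, so x is NOT a limit point.
Collecting: A' = {θ}.


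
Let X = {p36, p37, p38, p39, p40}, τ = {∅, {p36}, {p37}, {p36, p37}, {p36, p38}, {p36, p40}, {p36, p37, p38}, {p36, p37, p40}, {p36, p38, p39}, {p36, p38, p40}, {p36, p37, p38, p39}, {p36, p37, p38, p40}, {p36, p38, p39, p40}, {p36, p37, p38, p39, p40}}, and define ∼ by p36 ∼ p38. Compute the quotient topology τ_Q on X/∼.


X/∼ = {[p36=p38], [p37], [p39], [p40]}; |τ_Q| = 10.

Equivalence classes: [p36=p38], [p37], [p39], [p40].
Quotient map π: X → X/∼ sends p36 ↦ [p36=p38], p37 ↦ [p37], p38 ↦ [p36=p38], p39 ↦ [p39], p40 ↦ [p40].
For each subset V ⊆ X/∼, compute π^{-1}(V) ⊆ X and check whether π^{-1}(V) ∈ τ. V is open in τ_Q iff π^{-1}(V) ∈ τ.
  V = {}: π^{-1}(V) = ∅ ∈ τ ✓.
  V = {[p36=p38]}: π^{-1}(V) = {p36, p38} ∈ τ ✓.
  V = {[p37]}: π^{-1}(V) = {p37} ∈ τ ✓.
  V = {[p36=p38], [p37]}: π^{-1}(V) = {p36, p37, p38} ∈ τ ✓.
  V = {[p39]}: π^{-1}(V) = {p39} ∉ τ ✗.
  V = {[p36=p38], [p39]}: π^{-1}(V) = {p36, p38, p39} ∈ τ ✓.
  V = {[p37], [p39]}: π^{-1}(V) = {p37, p39} ∉ τ ✗.
  V = {[p36=p38], [p37], [p39]}: π^{-1}(V) = {p36, p37, p38, p39} ∈ τ ✓.
  V = {[p40]}: π^{-1}(V) = {p40} ∉ τ ✗.
  V = {[p36=p38], [p40]}: π^{-1}(V) = {p36, p38, p40} ∈ τ ✓.
  V = {[p37], [p40]}: π^{-1}(V) = {p37, p40} ∉ τ ✗.
  V = {[p36=p38], [p37], [p40]}: π^{-1}(V) = {p36, p37, p38, p40} ∈ τ ✓.
  V = {[p39], [p40]}: π^{-1}(V) = {p39, p40} ∉ τ ✗.
  V = {[p36=p38], [p39], [p40]}: π^{-1}(V) = {p36, p38, p39, p40} ∈ τ ✓.
  V = {[p37], [p39], [p40]}: π^{-1}(V) = {p37, p39, p40} ∉ τ ✗.
  V = {[p36=p38], [p37], [p39], [p40]}: π^{-1}(V) = {p36, p37, p38, p39, p40} ∈ τ ✓.
Open sets in the quotient: τ_Q = {{}, {[p36=p38]}, {[p37]}, {[p36=p38], [p37]}, {[p36=p38], [p39]}, {[p36=p38], [p37], [p39]}, {[p36=p38], [p40]}, {[p36=p38], [p37], [p40]}, {[p36=p38], [p39], [p40]}, {[p36=p38], [p37], [p39], [p40]}} (10 elements).


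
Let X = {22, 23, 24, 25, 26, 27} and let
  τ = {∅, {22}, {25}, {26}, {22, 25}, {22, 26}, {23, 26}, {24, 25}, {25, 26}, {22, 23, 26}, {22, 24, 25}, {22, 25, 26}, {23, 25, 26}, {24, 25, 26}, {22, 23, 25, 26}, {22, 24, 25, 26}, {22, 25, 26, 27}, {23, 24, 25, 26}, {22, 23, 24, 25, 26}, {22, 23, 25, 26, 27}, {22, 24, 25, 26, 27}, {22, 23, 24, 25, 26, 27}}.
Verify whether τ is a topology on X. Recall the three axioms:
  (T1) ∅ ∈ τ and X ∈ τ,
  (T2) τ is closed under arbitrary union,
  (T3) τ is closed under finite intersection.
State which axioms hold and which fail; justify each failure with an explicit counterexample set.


τ IS a topology on X.

Axiom (T1): ∅ ∈ τ? Yes; X ∈ τ? Yes.
Axiom (T2/T3): check pairwise unions and intersections of members of τ.
All pairwise intersections and unions checked — each lies in τ. Therefore τ satisfies (T1), (T2), (T3): it IS a topology on X.


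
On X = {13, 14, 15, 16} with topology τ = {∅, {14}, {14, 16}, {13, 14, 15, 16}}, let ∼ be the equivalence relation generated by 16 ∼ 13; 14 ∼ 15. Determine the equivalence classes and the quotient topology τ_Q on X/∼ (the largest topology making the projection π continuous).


X/∼ = {[13=16], [14=15]}; |τ_Q| = 2.

Equivalence classes: [13=16], [14=15].
Quotient map π: X → X/∼ sends 13 ↦ [13=16], 14 ↦ [14=15], 15 ↦ [14=15], 16 ↦ [13=16].
For each subset V ⊆ X/∼, compute π^{-1}(V) ⊆ X and check whether π^{-1}(V) ∈ τ. V is open in τ_Q iff π^{-1}(V) ∈ τ.
  V = {}: π^{-1}(V) = ∅ ∈ τ ✓.
  V = {[13=16]}: π^{-1}(V) = {13, 16} ∉ τ ✗.
  V = {[14=15]}: π^{-1}(V) = {14, 15} ∉ τ ✗.
  V = {[13=16], [14=15]}: π^{-1}(V) = {13, 14, 15, 16} ∈ τ ✓.
Open sets in the quotient: τ_Q = {{}, {[13=16], [14=15]}} (2 elements).


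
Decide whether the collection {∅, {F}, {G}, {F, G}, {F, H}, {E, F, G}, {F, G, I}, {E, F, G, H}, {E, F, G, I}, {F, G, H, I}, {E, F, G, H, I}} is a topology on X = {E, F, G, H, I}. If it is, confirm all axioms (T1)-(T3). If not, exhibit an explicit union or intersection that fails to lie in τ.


τ is NOT a topology on X.

Axiom (T1): ∅ ∈ τ? Yes; X ∈ τ? Yes.
Axiom (T2/T3): check pairwise unions and intersections of members of τ.
Counterexample for (T2): {G} ∪ {F, H} = {F, G, H} ∉ τ. Therefore τ is NOT a topology.


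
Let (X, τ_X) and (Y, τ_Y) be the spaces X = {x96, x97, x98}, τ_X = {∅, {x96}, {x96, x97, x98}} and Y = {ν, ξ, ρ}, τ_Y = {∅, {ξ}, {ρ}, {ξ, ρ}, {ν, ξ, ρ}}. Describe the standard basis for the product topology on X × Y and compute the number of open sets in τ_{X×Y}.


Basis B = {∅ × ∅, {x96} × {ξ}, {x96} × {ρ}, {x96} × {ξ, ρ}, {x96} × {ν, ξ, ρ}, {x96, x97, x98} × {ξ}, {x96, x97, x98} × {ρ}, {x96, x97, x98} × {ξ, ρ}, {x96, x97, x98} × {ν, ξ, ρ}}; |τ_{X×Y}| = 14.

Enumerate products U × V with U ∈ τ_X, V ∈ τ_Y (deduplicated):
  ∅ × ∅ = {} (∅)
  {x96} × {ξ} = {(x96,ξ)}
  {x96} × {ρ} = {(x96,ρ)}
  {x96} × {ξ, ρ} = {(x96,ξ), (x96,ρ)}
  {x96} × {ν, ξ, ρ} = {(x96,ν), (x96,ξ), (x96,ρ)}
  {x96, x97, x98} × {ξ} = {(x96,ξ), (x97,ξ), (x98,ξ)}
  {x96, x97, x98} × {ρ} = {(x96,ρ), (x97,ρ), (x98,ρ)}
  {x96, x97, x98} × {ξ, ρ} = {(x96,ξ), (x96,ρ), (x97,ξ), (x97,ρ), (x98,ξ), (x98,ρ)}
  {x96, x97, x98} × {ν, ξ, ρ} = {(x96,ν), (x96,ξ), (x96,ρ), (x97,ν), (x97,ξ), (x97,ρ), (x98,ν), (x98,ξ), (x98,ρ)}
These 9 distinct sets form the basis B.
Close under arbitrary unions to get τ_{X×Y}; counting gives |τ_{X×Y}| = 14.


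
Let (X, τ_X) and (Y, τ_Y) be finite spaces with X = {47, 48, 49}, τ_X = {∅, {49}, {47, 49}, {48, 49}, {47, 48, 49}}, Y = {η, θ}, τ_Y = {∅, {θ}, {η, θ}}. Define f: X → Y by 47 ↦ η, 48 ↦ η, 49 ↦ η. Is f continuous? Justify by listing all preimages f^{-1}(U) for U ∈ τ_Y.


f IS continuous.

Compute f^{-1}(U) for each U ∈ τ_Y:
  U = ∅: f^{-1}(U) = ∅ ∈ τ_X ✓.
  U = {θ}: f^{-1}(U) = ∅ ∈ τ_X ✓.
  U = {η, θ}: f^{-1}(U) = {47, 48, 49} ∈ τ_X ✓.
Every preimage lies in τ_X, so f IS continuous.


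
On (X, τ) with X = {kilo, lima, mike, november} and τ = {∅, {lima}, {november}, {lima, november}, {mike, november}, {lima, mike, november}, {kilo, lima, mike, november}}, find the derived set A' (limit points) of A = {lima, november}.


A' = {kilo, mike}

For each x ∈ X, list the open sets U ∈ τ with x ∈ U, then check whether U ∩ (A ∖ {x}) ≠ ∅ for every such U.
  x = kilo: opens ∋ x are {kilo, lima, mike, november}; each meets A ∖ {kilo}, so x IS a limit point.
  x = lima: open {lima} ∋ x has {lima} ∩ (A ∖ {lima}) = ∅, so x is NOT a limit point.
  x = mike: opens ∋ x are {mike, november}, {lima, mike, november}, {kilo, lima, mike, november}; each meets A ∖ {mike}, so x IS a limit point.
  x = november: open {november} ∋ x has {november} ∩ (A ∖ {november}) = ∅, so x is NOT a limit point.
Collecting: A' = {kilo, mike}.


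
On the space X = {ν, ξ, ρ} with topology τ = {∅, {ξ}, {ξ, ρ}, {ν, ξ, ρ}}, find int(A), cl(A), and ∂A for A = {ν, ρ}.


int(A) = ∅, cl(A) = {ν, ρ}, ∂A = {ν, ρ}.

Closed sets in (X, τ) are complements of opens:
  closed(X, τ) = {∅, {ν}, {ν, ρ}, {ν, ξ, ρ}}.
int(A) = ⋃ {U ∈ τ : U ⊆ A}. Opens contained in A: ∅.
Taking the union of these: int(A) = ∅.
cl(A) = ⋂ {C closed : A ⊆ C}. Closed sets containing A: {ν, ρ}, {ν, ξ, ρ}.
Intersecting these: cl(A) = {ν, ρ}.
∂A = cl(A) ∖ int(A) = {ν, ρ} ∖ ∅ = {ν, ρ}.


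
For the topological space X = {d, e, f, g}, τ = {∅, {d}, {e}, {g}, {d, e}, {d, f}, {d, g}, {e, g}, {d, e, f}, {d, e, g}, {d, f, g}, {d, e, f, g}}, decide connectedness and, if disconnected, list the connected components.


(X, τ) is disconnected; components = [{e}, {g}, {d, f}].

Find clopen sets (U ∈ τ with X ∖ U ∈ τ):
  U = ∅, X ∖ U = {d, e, f, g} — both open, so U is clopen.
  U = {e}, X ∖ U = {d, f, g} — both open, so U is clopen.
  U = {g}, X ∖ U = {d, e, f} — both open, so U is clopen.
  U = {d, f}, X ∖ U = {e, g} — both open, so U is clopen.
  U = {e, g}, X ∖ U = {d, f} — both open, so U is clopen.
  U = {d, e, f}, X ∖ U = {g} — both open, so U is clopen.
  U = {d, f, g}, X ∖ U = {e} — both open, so U is clopen.
  U = {d, e, f, g}, X ∖ U = ∅ — both open, so U is clopen.
Nontrivial clopen(s) exist: e.g. {e}. So (X, τ) is disconnected.
Compute connected components by grouping points that agree on all clopens:
  component: {e}
  component: {g}
  component: {d, f}


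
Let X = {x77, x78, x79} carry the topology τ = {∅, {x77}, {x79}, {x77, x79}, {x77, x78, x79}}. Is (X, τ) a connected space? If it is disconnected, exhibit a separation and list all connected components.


(X, τ) is connected.

Find clopen sets (U ∈ τ with X ∖ U ∈ τ):
  U = ∅, X ∖ U = {x77, x78, x79} — both open, so U is clopen.
  U = {x77, x78, x79}, X ∖ U = ∅ — both open, so U is clopen.
Only trivial clopens (∅ and X) exist, so (X, τ) is connected.
Compute connected components by grouping points that agree on all clopens:
  component: {x77, x78, x79}


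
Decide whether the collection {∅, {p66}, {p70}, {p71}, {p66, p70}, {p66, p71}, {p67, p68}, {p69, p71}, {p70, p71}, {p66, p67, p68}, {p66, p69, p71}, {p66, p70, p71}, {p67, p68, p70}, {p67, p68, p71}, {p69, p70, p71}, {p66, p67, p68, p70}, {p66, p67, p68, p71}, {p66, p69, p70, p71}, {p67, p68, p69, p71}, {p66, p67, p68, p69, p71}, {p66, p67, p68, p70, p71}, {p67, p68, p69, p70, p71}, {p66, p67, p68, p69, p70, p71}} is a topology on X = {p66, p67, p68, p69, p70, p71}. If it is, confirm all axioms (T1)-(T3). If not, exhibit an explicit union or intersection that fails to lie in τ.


τ is NOT a topology on X.

Axiom (T1): ∅ ∈ τ? Yes; X ∈ τ? Yes.
Axiom (T2/T3): check pairwise unions and intersections of members of τ.
Counterexample for (T2): {p70} ∪ {p67, p68, p71} = {p67, p68, p70, p71} ∉ τ. Therefore τ is NOT a topology.


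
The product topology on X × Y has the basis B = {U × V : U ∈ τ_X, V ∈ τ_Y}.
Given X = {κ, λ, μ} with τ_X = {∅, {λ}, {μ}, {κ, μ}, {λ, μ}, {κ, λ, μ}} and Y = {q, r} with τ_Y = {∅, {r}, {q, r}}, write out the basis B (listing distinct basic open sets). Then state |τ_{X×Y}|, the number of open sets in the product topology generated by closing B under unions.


Basis B = {∅ × ∅, {λ} × {r}, {μ} × {r}, {κ, μ} × {r}, {λ} × {q, r}, {λ, μ} × {r}, {μ} × {q, r}, {κ, λ, μ} × {r}, {κ, μ} × {q, r}, {λ, μ} × {q, r}, {κ, λ, μ} × {q, r}}; |τ_{X×Y}| = 18.

Enumerate products U × V with U ∈ τ_X, V ∈ τ_Y (deduplicated):
  ∅ × ∅ = {} (∅)
  {λ} × {r} = {(λ,r)}
  {μ} × {r} = {(μ,r)}
  {κ, μ} × {r} = {(κ,r), (μ,r)}
  {λ} × {q, r} = {(λ,q), (λ,r)}
  {λ, μ} × {r} = {(λ,r), (μ,r)}
  {μ} × {q, r} = {(μ,q), (μ,r)}
  {κ, λ, μ} × {r} = {(κ,r), (λ,r), (μ,r)}
  {κ, μ} × {q, r} = {(κ,q), (κ,r), (μ,q), (μ,r)}
  {λ, μ} × {q, r} = {(λ,q), (λ,r), (μ,q), (μ,r)}
  {κ, λ, μ} × {q, r} = {(κ,q), (κ,r), (λ,q), (λ,r), (μ,q), (μ,r)}
These 11 distinct sets form the basis B.
Close under arbitrary unions to get τ_{X×Y}; counting gives |τ_{X×Y}| = 18.


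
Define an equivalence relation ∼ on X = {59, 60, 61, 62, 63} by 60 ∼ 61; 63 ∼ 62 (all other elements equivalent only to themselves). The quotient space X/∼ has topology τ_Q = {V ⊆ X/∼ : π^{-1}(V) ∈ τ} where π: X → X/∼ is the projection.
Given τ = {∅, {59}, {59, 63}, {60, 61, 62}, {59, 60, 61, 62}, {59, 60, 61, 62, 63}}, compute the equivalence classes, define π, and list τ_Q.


X/∼ = {[59], [60=61], [62=63]}; |τ_Q| = 3.

Equivalence classes: [59], [60=61], [62=63].
Quotient map π: X → X/∼ sends 59 ↦ [59], 60 ↦ [60=61], 61 ↦ [60=61], 62 ↦ [62=63], 63 ↦ [62=63].
For each subset V ⊆ X/∼, compute π^{-1}(V) ⊆ X and check whether π^{-1}(V) ∈ τ. V is open in τ_Q iff π^{-1}(V) ∈ τ.
  V = {}: π^{-1}(V) = ∅ ∈ τ ✓.
  V = {[59]}: π^{-1}(V) = {59} ∈ τ ✓.
  V = {[60=61]}: π^{-1}(V) = {60, 61} ∉ τ ✗.
  V = {[59], [60=61]}: π^{-1}(V) = {59, 60, 61} ∉ τ ✗.
  V = {[62=63]}: π^{-1}(V) = {62, 63} ∉ τ ✗.
  V = {[59], [62=63]}: π^{-1}(V) = {59, 62, 63} ∉ τ ✗.
  V = {[60=61], [62=63]}: π^{-1}(V) = {60, 61, 62, 63} ∉ τ ✗.
  V = {[59], [60=61], [62=63]}: π^{-1}(V) = {59, 60, 61, 62, 63} ∈ τ ✓.
Open sets in the quotient: τ_Q = {{}, {[59]}, {[59], [60=61], [62=63]}} (3 elements).


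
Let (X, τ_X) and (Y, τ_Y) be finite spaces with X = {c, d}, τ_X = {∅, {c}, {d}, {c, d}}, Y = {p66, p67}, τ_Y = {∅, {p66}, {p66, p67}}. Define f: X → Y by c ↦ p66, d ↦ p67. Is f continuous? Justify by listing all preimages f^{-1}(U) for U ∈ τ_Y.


f IS continuous.

Compute f^{-1}(U) for each U ∈ τ_Y:
  U = ∅: f^{-1}(U) = ∅ ∈ τ_X ✓.
  U = {p66}: f^{-1}(U) = {c} ∈ τ_X ✓.
  U = {p66, p67}: f^{-1}(U) = {c, d} ∈ τ_X ✓.
Every preimage lies in τ_X, so f IS continuous.


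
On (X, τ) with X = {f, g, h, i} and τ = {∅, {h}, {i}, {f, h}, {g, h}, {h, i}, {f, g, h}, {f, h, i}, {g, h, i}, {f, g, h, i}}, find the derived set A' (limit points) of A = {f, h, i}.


A' = {f, g}

For each x ∈ X, list the open sets U ∈ τ with x ∈ U, then check whether U ∩ (A ∖ {x}) ≠ ∅ for every such U.
  x = f: opens ∋ x are {f, h}, {f, g, h}, {f, h, i}, {f, g, h, i}; each meets A ∖ {f}, so x IS a limit point.
  x = g: opens ∋ x are {g, h}, {f, g, h}, {g, h, i}, {f, g, h, i}; each meets A ∖ {g}, so x IS a limit point.
  x = h: open {h} ∋ x has {h} ∩ (A ∖ {h}) = ∅, so x is NOT a limit point.
  x = i: open {i} ∋ x has {i} ∩ (A ∖ {i}) = ∅, so x is NOT a limit point.
Collecting: A' = {f, g}.


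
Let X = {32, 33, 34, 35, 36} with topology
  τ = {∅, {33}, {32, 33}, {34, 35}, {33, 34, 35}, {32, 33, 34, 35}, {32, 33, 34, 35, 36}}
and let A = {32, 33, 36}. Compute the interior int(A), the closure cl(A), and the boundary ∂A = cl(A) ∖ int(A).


int(A) = {32, 33}, cl(A) = {32, 33, 36}, ∂A = {36}.

Closed sets in (X, τ) are complements of opens:
  closed(X, τ) = {∅, {36}, {32, 36}, {32, 33, 36}, {34, 35, 36}, {32, 34, 35, 36}, {32, 33, 34, 35, 36}}.
int(A) = ⋃ {U ∈ τ : U ⊆ A}. Opens contained in A: ∅, {33}, {32, 33}.
Taking the union of these: int(A) = {32, 33}.
cl(A) = ⋂ {C closed : A ⊆ C}. Closed sets containing A: {32, 33, 36}, {32, 33, 34, 35, 36}.
Intersecting these: cl(A) = {32, 33, 36}.
∂A = cl(A) ∖ int(A) = {32, 33, 36} ∖ {32, 33} = {36}.


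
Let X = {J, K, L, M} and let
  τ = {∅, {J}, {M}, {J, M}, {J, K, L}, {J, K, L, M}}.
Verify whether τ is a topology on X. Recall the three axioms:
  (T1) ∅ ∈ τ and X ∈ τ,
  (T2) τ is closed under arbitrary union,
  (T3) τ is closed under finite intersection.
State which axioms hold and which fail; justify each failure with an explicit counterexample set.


τ IS a topology on X.

Axiom (T1): ∅ ∈ τ? Yes; X ∈ τ? Yes.
Axiom (T2/T3): check pairwise unions and intersections of members of τ.
All pairwise intersections and unions checked — each lies in τ. Therefore τ satisfies (T1), (T2), (T3): it IS a topology on X.


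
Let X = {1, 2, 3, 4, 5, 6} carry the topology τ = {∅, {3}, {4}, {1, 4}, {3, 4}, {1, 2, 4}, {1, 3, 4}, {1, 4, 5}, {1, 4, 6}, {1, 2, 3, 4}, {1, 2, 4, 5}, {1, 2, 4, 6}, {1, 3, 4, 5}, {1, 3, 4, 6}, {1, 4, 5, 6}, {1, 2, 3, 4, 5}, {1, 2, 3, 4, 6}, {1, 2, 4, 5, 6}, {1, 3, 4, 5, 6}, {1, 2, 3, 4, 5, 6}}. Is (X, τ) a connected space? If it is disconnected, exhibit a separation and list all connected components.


(X, τ) is disconnected; components = [{3}, {1, 2, 4, 5, 6}].

Find clopen sets (U ∈ τ with X ∖ U ∈ τ):
  U = ∅, X ∖ U = {1, 2, 3, 4, 5, 6} — both open, so U is clopen.
  U = {3}, X ∖ U = {1, 2, 4, 5, 6} — both open, so U is clopen.
  U = {1, 2, 4, 5, 6}, X ∖ U = {3} — both open, so U is clopen.
  U = {1, 2, 3, 4, 5, 6}, X ∖ U = ∅ — both open, so U is clopen.
Nontrivial clopen(s) exist: e.g. {1, 2, 4, 5, 6}. So (X, τ) is disconnected.
Compute connected components by grouping points that agree on all clopens:
  component: {3}
  component: {1, 2, 4, 5, 6}


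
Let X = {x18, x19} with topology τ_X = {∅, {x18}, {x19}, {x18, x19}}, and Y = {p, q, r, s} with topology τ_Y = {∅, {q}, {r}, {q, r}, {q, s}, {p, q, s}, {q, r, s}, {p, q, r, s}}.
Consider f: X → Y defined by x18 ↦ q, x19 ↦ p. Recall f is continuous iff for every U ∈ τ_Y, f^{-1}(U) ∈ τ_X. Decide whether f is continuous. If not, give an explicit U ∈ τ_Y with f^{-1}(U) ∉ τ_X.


f IS continuous.

Compute f^{-1}(U) for each U ∈ τ_Y:
  U = ∅: f^{-1}(U) = ∅ ∈ τ_X ✓.
  U = {q}: f^{-1}(U) = {x18} ∈ τ_X ✓.
  U = {r}: f^{-1}(U) = ∅ ∈ τ_X ✓.
  U = {q, r}: f^{-1}(U) = {x18} ∈ τ_X ✓.
  U = {q, s}: f^{-1}(U) = {x18} ∈ τ_X ✓.
  U = {p, q, s}: f^{-1}(U) = {x18, x19} ∈ τ_X ✓.
  U = {q, r, s}: f^{-1}(U) = {x18} ∈ τ_X ✓.
  U = {p, q, r, s}: f^{-1}(U) = {x18, x19} ∈ τ_X ✓.
Every preimage lies in τ_X, so f IS continuous.


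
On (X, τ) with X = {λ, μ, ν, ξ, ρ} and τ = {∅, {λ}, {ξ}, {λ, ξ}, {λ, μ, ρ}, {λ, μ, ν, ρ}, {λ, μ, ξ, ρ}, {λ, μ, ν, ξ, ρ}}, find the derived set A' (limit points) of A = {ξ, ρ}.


A' = {μ, ν}

For each x ∈ X, list the open sets U ∈ τ with x ∈ U, then check whether U ∩ (A ∖ {x}) ≠ ∅ for every such U.
  x = λ: open {λ} ∋ x has {λ} ∩ (A ∖ {λ}) = ∅, so x is NOT a limit point.
  x = μ: opens ∋ x are {λ, μ, ρ}, {λ, μ, ν, ρ}, {λ, μ, ξ, ρ}, {λ, μ, ν, ξ, ρ}; each meets A ∖ {μ}, so x IS a limit point.
  x = ν: opens ∋ x are {λ, μ, ν, ρ}, {λ, μ, ν, ξ, ρ}; each meets A ∖ {ν}, so x IS a limit point.
  x = ξ: open {ξ} ∋ x has {ξ} ∩ (A ∖ {ξ}) = ∅, so x is NOT a limit point.
  x = ρ: open {λ, μ, ρ} ∋ x has {λ, μ, ρ} ∩ (A ∖ {ρ}) = ∅, so x is NOT a limit point.
Collecting: A' = {μ, ν}.


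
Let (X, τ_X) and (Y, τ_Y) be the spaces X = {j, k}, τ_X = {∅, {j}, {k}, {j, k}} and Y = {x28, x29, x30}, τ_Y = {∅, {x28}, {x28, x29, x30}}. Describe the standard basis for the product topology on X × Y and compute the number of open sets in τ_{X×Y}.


Basis B = {∅ × ∅, {j} × {x28}, {k} × {x28}, {j, k} × {x28}, {j} × {x28, x29, x30}, {k} × {x28, x29, x30}, {j, k} × {x28, x29, x30}}; |τ_{X×Y}| = 9.

Enumerate products U × V with U ∈ τ_X, V ∈ τ_Y (deduplicated):
  ∅ × ∅ = {} (∅)
  {j} × {x28} = {(j,x28)}
  {k} × {x28} = {(k,x28)}
  {j, k} × {x28} = {(j,x28), (k,x28)}
  {j} × {x28, x29, x30} = {(j,x28), (j,x29), (j,x30)}
  {k} × {x28, x29, x30} = {(k,x28), (k,x29), (k,x30)}
  {j, k} × {x28, x29, x30} = {(j,x28), (j,x29), (j,x30), (k,x28), (k,x29), (k,x30)}
These 7 distinct sets form the basis B.
Close under arbitrary unions to get τ_{X×Y}; counting gives |τ_{X×Y}| = 9.


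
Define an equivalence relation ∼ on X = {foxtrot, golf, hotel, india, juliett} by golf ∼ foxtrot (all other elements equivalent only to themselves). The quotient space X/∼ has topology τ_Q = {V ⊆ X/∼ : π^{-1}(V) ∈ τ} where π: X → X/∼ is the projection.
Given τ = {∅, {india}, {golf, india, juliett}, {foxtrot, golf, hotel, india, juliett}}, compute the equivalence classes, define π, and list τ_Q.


X/∼ = {[foxtrot=golf], [hotel], [india], [juliett]}; |τ_Q| = 3.

Equivalence classes: [foxtrot=golf], [hotel], [india], [juliett].
Quotient map π: X → X/∼ sends foxtrot ↦ [foxtrot=golf], golf ↦ [foxtrot=golf], hotel ↦ [hotel], india ↦ [india], juliett ↦ [juliett].
For each subset V ⊆ X/∼, compute π^{-1}(V) ⊆ X and check whether π^{-1}(V) ∈ τ. V is open in τ_Q iff π^{-1}(V) ∈ τ.
  V = {}: π^{-1}(V) = ∅ ∈ τ ✓.
  V = {[foxtrot=golf]}: π^{-1}(V) = {foxtrot, golf} ∉ τ ✗.
  V = {[hotel]}: π^{-1}(V) = {hotel} ∉ τ ✗.
  V = {[foxtrot=golf], [hotel]}: π^{-1}(V) = {foxtrot, golf, hotel} ∉ τ ✗.
  V = {[india]}: π^{-1}(V) = {india} ∈ τ ✓.
  V = {[foxtrot=golf], [india]}: π^{-1}(V) = {foxtrot, golf, india} ∉ τ ✗.
  V = {[hotel], [india]}: π^{-1}(V) = {hotel, india} ∉ τ ✗.
  V = {[foxtrot=golf], [hotel], [india]}: π^{-1}(V) = {foxtrot, golf, hotel, india} ∉ τ ✗.
  V = {[juliett]}: π^{-1}(V) = {juliett} ∉ τ ✗.
  V = {[foxtrot=golf], [juliett]}: π^{-1}(V) = {foxtrot, golf, juliett} ∉ τ ✗.
  V = {[hotel], [juliett]}: π^{-1}(V) = {hotel, juliett} ∉ τ ✗.
  V = {[foxtrot=golf], [hotel], [juliett]}: π^{-1}(V) = {foxtrot, golf, hotel, juliett} ∉ τ ✗.
  V = {[india], [juliett]}: π^{-1}(V) = {india, juliett} ∉ τ ✗.
  V = {[foxtrot=golf], [india], [juliett]}: π^{-1}(V) = {foxtrot, golf, india, juliett} ∉ τ ✗.
  V = {[hotel], [india], [juliett]}: π^{-1}(V) = {hotel, india, juliett} ∉ τ ✗.
  V = {[foxtrot=golf], [hotel], [india], [juliett]}: π^{-1}(V) = {foxtrot, golf, hotel, india, juliett} ∈ τ ✓.
Open sets in the quotient: τ_Q = {{}, {[india]}, {[foxtrot=golf], [hotel], [india], [juliett]}} (3 elements).


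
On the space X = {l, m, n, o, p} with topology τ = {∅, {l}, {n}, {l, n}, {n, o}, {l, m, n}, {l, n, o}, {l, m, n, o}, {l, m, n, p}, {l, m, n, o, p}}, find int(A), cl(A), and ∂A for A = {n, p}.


int(A) = {n}, cl(A) = {m, n, o, p}, ∂A = {m, o, p}.

Closed sets in (X, τ) are complements of opens:
  closed(X, τ) = {∅, {o}, {p}, {m, p}, {o, p}, {l, m, p}, {m, o, p}, {l, m, o, p}, {m, n, o, p}, {l, m, n, o, p}}.
int(A) = ⋃ {U ∈ τ : U ⊆ A}. Opens contained in A: ∅, {n}.
Taking the union of these: int(A) = {n}.
cl(A) = ⋂ {C closed : A ⊆ C}. Closed sets containing A: {m, n, o, p}, {l, m, n, o, p}.
Intersecting these: cl(A) = {m, n, o, p}.
∂A = cl(A) ∖ int(A) = {m, n, o, p} ∖ {n} = {m, o, p}.


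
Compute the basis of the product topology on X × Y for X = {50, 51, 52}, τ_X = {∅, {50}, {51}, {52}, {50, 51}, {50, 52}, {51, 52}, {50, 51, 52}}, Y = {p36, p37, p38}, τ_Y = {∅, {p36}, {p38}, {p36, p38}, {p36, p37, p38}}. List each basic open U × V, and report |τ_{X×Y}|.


Basis B = {∅ × ∅, {50} × {p36}, {50} × {p38}, {51} × {p36}, {51} × {p38}, {52} × {p36}, {52} × {p38}, {50} × {p36, p38}, {50, 51} × {p36}, {50, 52} × {p36}, {50, 51} × {p38}, {50, 52} × {p38}, {51} × {p36, p38}, {51, 52} × {p36}, {51, 52} × {p38}, {52} × {p36, p38}, {50} × {p36, p37, p38}, {50, 51, 52} × {p36}, {50, 51, 52} × {p38}, {51} × {p36, p37, p38}, {52} × {p36, p37, p38}, {50, 51} × {p36, p38}, {50, 52} × {p36, p38}, {51, 52} × {p36, p38}, {50, 51} × {p36, p37, p38}, {50, 52} × {p36, p37, p38}, {50, 51, 52} × {p36, p38}, {51, 52} × {p36, p37, p38}, {50, 51, 52} × {p36, p37, p38}}; |τ_{X×Y}| = 125.

Enumerate products U × V with U ∈ τ_X, V ∈ τ_Y (deduplicated):
  ∅ × ∅ = {} (∅)
  {50} × {p36} = {(50,p36)}
  {50} × {p38} = {(50,p38)}
  {51} × {p36} = {(51,p36)}
  {51} × {p38} = {(51,p38)}
  {52} × {p36} = {(52,p36)}
  {52} × {p38} = {(52,p38)}
  {50} × {p36, p38} = {(50,p36), (50,p38)}
  {50, 51} × {p36} = {(50,p36), (51,p36)}
  {50, 52} × {p36} = {(50,p36), (52,p36)}
  {50, 51} × {p38} = {(50,p38), (51,p38)}
  {50, 52} × {p38} = {(50,p38), (52,p38)}
  {51} × {p36, p38} = {(51,p36), (51,p38)}
  {51, 52} × {p36} = {(51,p36), (52,p36)}
  {51, 52} × {p38} = {(51,p38), (52,p38)}
  {52} × {p36, p38} = {(52,p36), (52,p38)}
  {50} × {p36, p37, p38} = {(50,p36), (50,p37), (50,p38)}
  {50, 51, 52} × {p36} = {(50,p36), (51,p36), (52,p36)}
  {50, 51, 52} × {p38} = {(50,p38), (51,p38), (52,p38)}
  {51} × {p36, p37, p38} = {(51,p36), (51,p37), (51,p38)}
  {52} × {p36, p37, p38} = {(52,p36), (52,p37), (52,p38)}
  {50, 51} × {p36, p38} = {(50,p36), (50,p38), (51,p36), (51,p38)}
  {50, 52} × {p36, p38} = {(50,p36), (50,p38), (52,p36), (52,p38)}
  {51, 52} × {p36, p38} = {(51,p36), (51,p38), (52,p36), (52,p38)}
  {50, 51} × {p36, p37, p38} = {(50,p36), (50,p37), (50,p38), (51,p36), (51,p37), (51,p38)}
  {50, 52} × {p36, p37, p38} = {(50,p36), (50,p37), (50,p38), (52,p36), (52,p37), (52,p38)}
  {50, 51, 52} × {p36, p38} = {(50,p36), (50,p38), (51,p36), (51,p38), (52,p36), (52,p38)}
  {51, 52} × {p36, p37, p38} = {(51,p36), (51,p37), (51,p38), (52,p36), (52,p37), (52,p38)}
  {50, 51, 52} × {p36, p37, p38} = {(50,p36), (50,p37), (50,p38), (51,p36), (51,p37), (51,p38), (52,p36), (52,p37), (52,p38)}
These 29 distinct sets form the basis B.
Close under arbitrary unions to get τ_{X×Y}; counting gives |τ_{X×Y}| = 125.


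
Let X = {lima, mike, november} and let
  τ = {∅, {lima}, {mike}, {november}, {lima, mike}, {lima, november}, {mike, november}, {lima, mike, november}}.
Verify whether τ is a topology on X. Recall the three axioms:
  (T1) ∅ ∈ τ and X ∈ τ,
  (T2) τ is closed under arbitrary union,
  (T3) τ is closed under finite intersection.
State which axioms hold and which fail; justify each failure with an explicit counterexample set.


τ IS a topology on X.

Axiom (T1): ∅ ∈ τ? Yes; X ∈ τ? Yes.
Axiom (T2/T3): check pairwise unions and intersections of members of τ.
All pairwise intersections and unions checked — each lies in τ. Therefore τ satisfies (T1), (T2), (T3): it IS a topology on X.


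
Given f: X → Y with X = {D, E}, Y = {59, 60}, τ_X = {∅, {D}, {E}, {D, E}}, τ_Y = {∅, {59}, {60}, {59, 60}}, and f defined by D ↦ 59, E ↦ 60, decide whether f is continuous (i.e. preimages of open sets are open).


f IS continuous.

Compute f^{-1}(U) for each U ∈ τ_Y:
  U = ∅: f^{-1}(U) = ∅ ∈ τ_X ✓.
  U = {59}: f^{-1}(U) = {D} ∈ τ_X ✓.
  U = {60}: f^{-1}(U) = {E} ∈ τ_X ✓.
  U = {59, 60}: f^{-1}(U) = {D, E} ∈ τ_X ✓.
Every preimage lies in τ_X, so f IS continuous.


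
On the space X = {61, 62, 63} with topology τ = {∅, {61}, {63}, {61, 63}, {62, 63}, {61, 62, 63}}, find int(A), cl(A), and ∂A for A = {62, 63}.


int(A) = {62, 63}, cl(A) = {62, 63}, ∂A = ∅.

Closed sets in (X, τ) are complements of opens:
  closed(X, τ) = {∅, {61}, {62}, {61, 62}, {62, 63}, {61, 62, 63}}.
int(A) = ⋃ {U ∈ τ : U ⊆ A}. Opens contained in A: ∅, {63}, {62, 63}.
Taking the union of these: int(A) = {62, 63}.
cl(A) = ⋂ {C closed : A ⊆ C}. Closed sets containing A: {62, 63}, {61, 62, 63}.
Intersecting these: cl(A) = {62, 63}.
∂A = cl(A) ∖ int(A) = {62, 63} ∖ {62, 63} = ∅.


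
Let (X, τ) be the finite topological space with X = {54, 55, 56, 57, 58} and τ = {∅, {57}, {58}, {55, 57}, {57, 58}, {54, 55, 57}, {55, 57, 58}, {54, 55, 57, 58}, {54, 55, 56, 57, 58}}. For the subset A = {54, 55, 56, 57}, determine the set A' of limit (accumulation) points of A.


A' = {54, 55, 56}

For each x ∈ X, list the open sets U ∈ τ with x ∈ U, then check whether U ∩ (A ∖ {x}) ≠ ∅ for every such U.
  x = 54: opens ∋ x are {54, 55, 57}, {54, 55, 57, 58}, {54, 55, 56, 57, 58}; each meets A ∖ {54}, so x IS a limit point.
  x = 55: opens ∋ x are {55, 57}, {54, 55, 57}, {55, 57, 58}, {54, 55, 57, 58}, {54, 55, 56, 57, 58}; each meets A ∖ {55}, so x IS a limit point.
  x = 56: opens ∋ x are {54, 55, 56, 57, 58}; each meets A ∖ {56}, so x IS a limit point.
  x = 57: open {57} ∋ x has {57} ∩ (A ∖ {57}) = ∅, so x is NOT a limit point.
  x = 58: open {58} ∋ x has {58} ∩ (A ∖ {58}) = ∅, so x is NOT a limit point.
Collecting: A' = {54, 55, 56}.


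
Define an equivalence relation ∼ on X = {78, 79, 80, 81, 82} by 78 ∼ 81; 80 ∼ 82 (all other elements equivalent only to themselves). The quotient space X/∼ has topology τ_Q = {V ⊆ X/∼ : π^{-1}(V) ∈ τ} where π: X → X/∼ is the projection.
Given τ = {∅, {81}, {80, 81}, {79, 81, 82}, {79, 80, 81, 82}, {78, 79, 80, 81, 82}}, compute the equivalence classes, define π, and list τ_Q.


X/∼ = {[78=81], [79], [80=82]}; |τ_Q| = 2.

Equivalence classes: [78=81], [79], [80=82].
Quotient map π: X → X/∼ sends 78 ↦ [78=81], 79 ↦ [79], 80 ↦ [80=82], 81 ↦ [78=81], 82 ↦ [80=82].
For each subset V ⊆ X/∼, compute π^{-1}(V) ⊆ X and check whether π^{-1}(V) ∈ τ. V is open in τ_Q iff π^{-1}(V) ∈ τ.
  V = {}: π^{-1}(V) = ∅ ∈ τ ✓.
  V = {[78=81]}: π^{-1}(V) = {78, 81} ∉ τ ✗.
  V = {[79]}: π^{-1}(V) = {79} ∉ τ ✗.
  V = {[78=81], [79]}: π^{-1}(V) = {78, 79, 81} ∉ τ ✗.
  V = {[80=82]}: π^{-1}(V) = {80, 82} ∉ τ ✗.
  V = {[78=81], [80=82]}: π^{-1}(V) = {78, 80, 81, 82} ∉ τ ✗.
  V = {[79], [80=82]}: π^{-1}(V) = {79, 80, 82} ∉ τ ✗.
  V = {[78=81], [79], [80=82]}: π^{-1}(V) = {78, 79, 80, 81, 82} ∈ τ ✓.
Open sets in the quotient: τ_Q = {{}, {[78=81], [79], [80=82]}} (2 elements).


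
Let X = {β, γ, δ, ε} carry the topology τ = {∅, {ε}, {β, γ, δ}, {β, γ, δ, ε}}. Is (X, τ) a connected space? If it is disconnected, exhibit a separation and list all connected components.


(X, τ) is disconnected; components = [{ε}, {β, γ, δ}].

Find clopen sets (U ∈ τ with X ∖ U ∈ τ):
  U = ∅, X ∖ U = {β, γ, δ, ε} — both open, so U is clopen.
  U = {ε}, X ∖ U = {β, γ, δ} — both open, so U is clopen.
  U = {β, γ, δ}, X ∖ U = {ε} — both open, so U is clopen.
  U = {β, γ, δ, ε}, X ∖ U = ∅ — both open, so U is clopen.
Nontrivial clopen(s) exist: e.g. {ε}. So (X, τ) is disconnected.
Compute connected components by grouping points that agree on all clopens:
  component: {ε}
  component: {β, γ, δ}


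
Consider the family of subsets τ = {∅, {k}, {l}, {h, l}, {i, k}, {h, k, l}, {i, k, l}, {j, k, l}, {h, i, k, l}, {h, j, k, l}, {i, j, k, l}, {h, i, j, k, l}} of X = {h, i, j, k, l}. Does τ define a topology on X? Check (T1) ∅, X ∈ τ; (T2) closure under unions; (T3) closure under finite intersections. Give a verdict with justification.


τ is NOT a topology on X.

Axiom (T1): ∅ ∈ τ? Yes; X ∈ τ? Yes.
Axiom (T2/T3): check pairwise unions and intersections of members of τ.
Counterexample for (T2): {k} ∪ {l} = {k, l} ∉ τ. Therefore τ is NOT a topology.


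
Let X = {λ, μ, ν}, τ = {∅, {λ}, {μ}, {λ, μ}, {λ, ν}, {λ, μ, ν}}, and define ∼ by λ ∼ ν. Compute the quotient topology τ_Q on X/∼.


X/∼ = {[λ=ν], [μ]}; |τ_Q| = 4.

Equivalence classes: [λ=ν], [μ].
Quotient map π: X → X/∼ sends λ ↦ [λ=ν], μ ↦ [μ], ν ↦ [λ=ν].
For each subset V ⊆ X/∼, compute π^{-1}(V) ⊆ X and check whether π^{-1}(V) ∈ τ. V is open in τ_Q iff π^{-1}(V) ∈ τ.
  V = {}: π^{-1}(V) = ∅ ∈ τ ✓.
  V = {[λ=ν]}: π^{-1}(V) = {λ, ν} ∈ τ ✓.
  V = {[μ]}: π^{-1}(V) = {μ} ∈ τ ✓.
  V = {[λ=ν], [μ]}: π^{-1}(V) = {λ, μ, ν} ∈ τ ✓.
Open sets in the quotient: τ_Q = {{}, {[λ=ν]}, {[μ]}, {[λ=ν], [μ]}} (4 elements).


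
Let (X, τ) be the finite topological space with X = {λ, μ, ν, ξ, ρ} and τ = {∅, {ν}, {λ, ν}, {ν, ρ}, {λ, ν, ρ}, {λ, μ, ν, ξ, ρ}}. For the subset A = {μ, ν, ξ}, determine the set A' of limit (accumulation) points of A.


A' = {λ, μ, ξ, ρ}

For each x ∈ X, list the open sets U ∈ τ with x ∈ U, then check whether U ∩ (A ∖ {x}) ≠ ∅ for every such U.
  x = λ: opens ∋ x are {λ, ν}, {λ, ν, ρ}, {λ, μ, ν, ξ, ρ}; each meets A ∖ {λ}, so x IS a limit point.
  x = μ: opens ∋ x are {λ, μ, ν, ξ, ρ}; each meets A ∖ {μ}, so x IS a limit point.
  x = ν: open {ν} ∋ x has {ν} ∩ (A ∖ {ν}) = ∅, so x is NOT a limit point.
  x = ξ: opens ∋ x are {λ, μ, ν, ξ, ρ}; each meets A ∖ {ξ}, so x IS a limit point.
  x = ρ: opens ∋ x are {ν, ρ}, {λ, ν, ρ}, {λ, μ, ν, ξ, ρ}; each meets A ∖ {ρ}, so x IS a limit point.
Collecting: A' = {λ, μ, ξ, ρ}.


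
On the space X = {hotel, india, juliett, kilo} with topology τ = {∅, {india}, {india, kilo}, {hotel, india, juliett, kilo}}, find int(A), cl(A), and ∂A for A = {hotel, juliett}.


int(A) = ∅, cl(A) = {hotel, juliett}, ∂A = {hotel, juliett}.

Closed sets in (X, τ) are complements of opens:
  closed(X, τ) = {∅, {hotel, juliett}, {hotel, juliett, kilo}, {hotel, india, juliett, kilo}}.
int(A) = ⋃ {U ∈ τ : U ⊆ A}. Opens contained in A: ∅.
Taking the union of these: int(A) = ∅.
cl(A) = ⋂ {C closed : A ⊆ C}. Closed sets containing A: {hotel, juliett}, {hotel, juliett, kilo}, {hotel, india, juliett, kilo}.
Intersecting these: cl(A) = {hotel, juliett}.
∂A = cl(A) ∖ int(A) = {hotel, juliett} ∖ ∅ = {hotel, juliett}.


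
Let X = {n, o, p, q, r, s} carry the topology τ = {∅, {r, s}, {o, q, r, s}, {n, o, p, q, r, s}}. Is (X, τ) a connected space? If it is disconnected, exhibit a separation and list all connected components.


(X, τ) is connected.

Find clopen sets (U ∈ τ with X ∖ U ∈ τ):
  U = ∅, X ∖ U = {n, o, p, q, r, s} — both open, so U is clopen.
  U = {n, o, p, q, r, s}, X ∖ U = ∅ — both open, so U is clopen.
Only trivial clopens (∅ and X) exist, so (X, τ) is connected.
Compute connected components by grouping points that agree on all clopens:
  component: {n, o, p, q, r, s}


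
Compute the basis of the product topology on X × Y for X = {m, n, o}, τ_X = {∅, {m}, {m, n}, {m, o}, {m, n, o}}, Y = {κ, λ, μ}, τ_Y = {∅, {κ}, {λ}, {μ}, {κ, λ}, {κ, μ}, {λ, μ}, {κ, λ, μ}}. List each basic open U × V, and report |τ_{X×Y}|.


Basis B = {∅ × ∅, {m} × {κ}, {m} × {λ}, {m} × {μ}, {m} × {κ, λ}, {m} × {κ, μ}, {m, n} × {κ}, {m, o} × {κ}, {m} × {λ, μ}, {m, n} × {λ}, {m, o} × {λ}, {m, n} × {μ}, {m, o} × {μ}, {m} × {κ, λ, μ}, {m, n, o} × {κ}, {m, n, o} × {λ}, {m, n, o} × {μ}, {m, n} × {κ, λ}, {m, o} × {κ, λ}, {m, n} × {κ, μ}, {m, o} × {κ, μ}, {m, n} × {λ, μ}, {m, o} × {λ, μ}, {m, n} × {κ, λ, μ}, {m, o} × {κ, λ, μ}, {m, n, o} × {κ, λ}, {m, n, o} × {κ, μ}, {m, n, o} × {λ, μ}, {m, n, o} × {κ, λ, μ}}; |τ_{X×Y}| = 125.

Enumerate products U × V with U ∈ τ_X, V ∈ τ_Y (deduplicated):
  ∅ × ∅ = {} (∅)
  {m} × {κ} = {(m,κ)}
  {m} × {λ} = {(m,λ)}
  {m} × {μ} = {(m,μ)}
  {m} × {κ, λ} = {(m,κ), (m,λ)}
  {m} × {κ, μ} = {(m,κ), (m,μ)}
  {m, n} × {κ} = {(m,κ), (n,κ)}
  {m, o} × {κ} = {(m,κ), (o,κ)}
  {m} × {λ, μ} = {(m,λ), (m,μ)}
  {m, n} × {λ} = {(m,λ), (n,λ)}
  {m, o} × {λ} = {(m,λ), (o,λ)}
  {m, n} × {μ} = {(m,μ), (n,μ)}
  {m, o} × {μ} = {(m,μ), (o,μ)}
  {m} × {κ, λ, μ} = {(m,κ), (m,λ), (m,μ)}
  {m, n, o} × {κ} = {(m,κ), (n,κ), (o,κ)}
  {m, n, o} × {λ} = {(m,λ), (n,λ), (o,λ)}
  {m, n, o} × {μ} = {(m,μ), (n,μ), (o,μ)}
  {m, n} × {κ, λ} = {(m,κ), (m,λ), (n,κ), (n,λ)}
  {m, o} × {κ, λ} = {(m,κ), (m,λ), (o,κ), (o,λ)}
  {m, n} × {κ, μ} = {(m,κ), (m,μ), (n,κ), (n,μ)}
  {m, o} × {κ, μ} = {(m,κ), (m,μ), (o,κ), (o,μ)}
  {m, n} × {λ, μ} = {(m,λ), (m,μ), (n,λ), (n,μ)}
  {m, o} × {λ, μ} = {(m,λ), (m,μ), (o,λ), (o,μ)}
  {m, n} × {κ, λ, μ} = {(m,κ), (m,λ), (m,μ), (n,κ), (n,λ), (n,μ)}
  {m, o} × {κ, λ, μ} = {(m,κ), (m,λ), (m,μ), (o,κ), (o,λ), (o,μ)}
  {m, n, o} × {κ, λ} = {(m,κ), (m,λ), (n,κ), (n,λ), (o,κ), (o,λ)}
  {m, n, o} × {κ, μ} = {(m,κ), (m,μ), (n,κ), (n,μ), (o,κ), (o,μ)}
  {m, n, o} × {λ, μ} = {(m,λ), (m,μ), (n,λ), (n,μ), (o,λ), (o,μ)}
  {m, n, o} × {κ, λ, μ} = {(m,κ), (m,λ), (m,μ), (n,κ), (n,λ), (n,μ), (o,κ), (o,λ), (o,μ)}
These 29 distinct sets form the basis B.
Close under arbitrary unions to get τ_{X×Y}; counting gives |τ_{X×Y}| = 125.


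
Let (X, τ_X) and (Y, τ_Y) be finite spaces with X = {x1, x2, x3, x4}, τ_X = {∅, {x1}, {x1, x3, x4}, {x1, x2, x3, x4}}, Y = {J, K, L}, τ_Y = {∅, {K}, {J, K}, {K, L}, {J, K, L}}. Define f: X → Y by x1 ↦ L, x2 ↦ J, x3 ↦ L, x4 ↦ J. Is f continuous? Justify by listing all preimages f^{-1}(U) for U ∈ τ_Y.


f is NOT continuous.

Compute f^{-1}(U) for each U ∈ τ_Y:
  U = ∅: f^{-1}(U) = ∅ ∈ τ_X ✓.
  U = {K}: f^{-1}(U) = ∅ ∈ τ_X ✓.
  U = {J, K}: f^{-1}(U) = {x2, x4} ∉ τ_X ✗.
  U = {K, L}: f^{-1}(U) = {x1, x3} ∉ τ_X ✗.
  U = {J, K, L}: f^{-1}(U) = {x1, x2, x3, x4} ∈ τ_X ✓.
Found U = {J, K} with f^{-1}(U) = {x2, x4} not in τ_X. Therefore f is NOT continuous.


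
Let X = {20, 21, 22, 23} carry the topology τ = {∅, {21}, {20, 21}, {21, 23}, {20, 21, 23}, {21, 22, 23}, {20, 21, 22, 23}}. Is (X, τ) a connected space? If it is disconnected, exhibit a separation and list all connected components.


(X, τ) is connected.

Find clopen sets (U ∈ τ with X ∖ U ∈ τ):
  U = ∅, X ∖ U = {20, 21, 22, 23} — both open, so U is clopen.
  U = {20, 21, 22, 23}, X ∖ U = ∅ — both open, so U is clopen.
Only trivial clopens (∅ and X) exist, so (X, τ) is connected.
Compute connected components by grouping points that agree on all clopens:
  component: {20, 21, 22, 23}


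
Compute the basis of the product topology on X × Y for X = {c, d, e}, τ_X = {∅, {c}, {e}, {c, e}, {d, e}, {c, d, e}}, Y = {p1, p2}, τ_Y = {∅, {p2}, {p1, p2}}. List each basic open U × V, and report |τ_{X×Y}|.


Basis B = {∅ × ∅, {c} × {p2}, {e} × {p2}, {c} × {p1, p2}, {c, e} × {p2}, {d, e} × {p2}, {e} × {p1, p2}, {c, d, e} × {p2}, {c, e} × {p1, p2}, {d, e} × {p1, p2}, {c, d, e} × {p1, p2}}; |τ_{X×Y}| = 18.

Enumerate products U × V with U ∈ τ_X, V ∈ τ_Y (deduplicated):
  ∅ × ∅ = {} (∅)
  {c} × {p2} = {(c,p2)}
  {e} × {p2} = {(e,p2)}
  {c} × {p1, p2} = {(c,p1), (c,p2)}
  {c, e} × {p2} = {(c,p2), (e,p2)}
  {d, e} × {p2} = {(d,p2), (e,p2)}
  {e} × {p1, p2} = {(e,p1), (e,p2)}
  {c, d, e} × {p2} = {(c,p2), (d,p2), (e,p2)}
  {c, e} × {p1, p2} = {(c,p1), (c,p2), (e,p1), (e,p2)}
  {d, e} × {p1, p2} = {(d,p1), (d,p2), (e,p1), (e,p2)}
  {c, d, e} × {p1, p2} = {(c,p1), (c,p2), (d,p1), (d,p2), (e,p1), (e,p2)}
These 11 distinct sets form the basis B.
Close under arbitrary unions to get τ_{X×Y}; counting gives |τ_{X×Y}| = 18.
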